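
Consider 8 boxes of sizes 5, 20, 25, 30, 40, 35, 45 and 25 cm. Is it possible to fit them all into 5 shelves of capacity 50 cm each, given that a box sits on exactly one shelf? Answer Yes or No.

A valid assignment using 5 shelves:
  shelf 1: 45 + 5 = 50
  shelf 2: 40 = 40
  shelf 3: 35 = 35
  shelf 4: 30 + 20 = 50
  shelf 5: 25 + 25 = 50
Every load is within 50 cm, so 5 shelves suffice.

Yes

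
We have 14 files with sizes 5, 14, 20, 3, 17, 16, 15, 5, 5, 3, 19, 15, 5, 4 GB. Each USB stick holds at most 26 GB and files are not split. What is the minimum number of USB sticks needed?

Total = 20 + 19 + 17 + 16 + 15 + 15 + 14 + 5 + 5 + 5 + 5 + 4 + 3 + 3 = 146 GB.
Lower bound: ⌈146/26⌉ = 6 USB sticks.
Also, 7 files each exceed 13 GB, and no two of those can share a USB stick, so at least 7 USB sticks are needed.
A packing using 7 USB sticks:
  USB stick 1: 20 + 5 = 25
  USB stick 2: 19 + 5 = 24
  USB stick 3: 17 + 5 + 4 = 26
  USB stick 4: 16 + 5 + 3 = 24
  USB stick 5: 15 + 3 = 18
  USB stick 6: 15 = 15
  USB stick 7: 14 = 14
This matches the lower bound, so 7 is optimal.

7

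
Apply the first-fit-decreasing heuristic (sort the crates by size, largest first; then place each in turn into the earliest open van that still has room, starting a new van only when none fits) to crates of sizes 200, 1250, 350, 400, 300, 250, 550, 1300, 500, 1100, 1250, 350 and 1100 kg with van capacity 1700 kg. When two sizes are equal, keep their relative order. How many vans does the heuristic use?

Sorted descending: 1300, 1250, 1250, 1100, 1100, 550, 500, 400, 350, 350, 300, 250, 200.
  1300 → van 1 (new)  [load 1300/1700]
  1250 → van 2 (new)  [load 1250/1700]
  1250 → van 3 (new)  [load 1250/1700]
  1100 → van 4 (new)  [load 1100/1700]
  1100 → van 5 (new)  [load 1100/1700]
  550 → van 4  [load 1650/1700]
  500 → van 5  [load 1600/1700]
  400 → van 1  [load 1700/1700]
  350 → van 2  [load 1600/1700]
  350 → van 3  [load 1600/1700]
  300 → van 6 (new)  [load 300/1700]
  250 → van 6  [load 550/1700]
  200 → van 6  [load 750/1700]
6 vans opened.

6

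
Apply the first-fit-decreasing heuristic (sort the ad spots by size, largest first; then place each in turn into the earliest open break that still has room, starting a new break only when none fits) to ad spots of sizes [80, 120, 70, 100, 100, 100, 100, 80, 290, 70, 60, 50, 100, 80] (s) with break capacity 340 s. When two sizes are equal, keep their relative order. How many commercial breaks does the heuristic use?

Sorted descending: 290, 120, 100, 100, 100, 100, 100, 80, 80, 80, 70, 70, 60, 50.
  290 → break 1 (new)  [load 290/340]
  120 → break 2 (new)  [load 120/340]
  100 → break 2  [load 220/340]
  100 → break 2  [load 320/340]
  100 → break 3 (new)  [load 100/340]
  100 → break 3  [load 200/340]
  100 → break 3  [load 300/340]
  80 → break 4 (new)  [load 80/340]
  80 → break 4  [load 160/340]
  80 → break 4  [load 240/340]
  70 → break 4  [load 310/340]
  70 → break 5 (new)  [load 70/340]
  60 → break 5  [load 130/340]
  50 → break 1  [load 340/340]
5 commercial breaks opened.

5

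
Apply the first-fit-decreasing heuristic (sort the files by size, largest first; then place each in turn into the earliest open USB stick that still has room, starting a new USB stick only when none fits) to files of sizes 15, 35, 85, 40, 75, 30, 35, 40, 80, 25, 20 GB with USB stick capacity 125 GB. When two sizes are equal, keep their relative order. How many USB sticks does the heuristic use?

Sorted descending: 85, 80, 75, 40, 40, 35, 35, 30, 25, 20, 15.
  85 → USB stick 1 (new)  [load 85/125]
  80 → USB stick 2 (new)  [load 80/125]
  75 → USB stick 3 (new)  [load 75/125]
  40 → USB stick 1  [load 125/125]
  40 → USB stick 2  [load 120/125]
  35 → USB stick 3  [load 110/125]
  35 → USB stick 4 (new)  [load 35/125]
  30 → USB stick 4  [load 65/125]
  25 → USB stick 4  [load 90/125]
  20 → USB stick 4  [load 110/125]
  15 → USB stick 3  [load 125/125]
4 USB sticks opened.

4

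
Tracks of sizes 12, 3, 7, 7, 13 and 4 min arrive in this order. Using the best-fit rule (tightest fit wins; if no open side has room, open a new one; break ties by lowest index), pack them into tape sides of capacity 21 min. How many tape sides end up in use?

3

  12 → side 1 (new)  [load 12/21]
  3 → side 1  [load 15/21]
  7 → side 2 (new)  [load 7/21]
  7 → side 2  [load 14/21]
  13 → side 3 (new)  [load 13/21]
  4 → side 1  [load 19/21]
3 tape sides opened.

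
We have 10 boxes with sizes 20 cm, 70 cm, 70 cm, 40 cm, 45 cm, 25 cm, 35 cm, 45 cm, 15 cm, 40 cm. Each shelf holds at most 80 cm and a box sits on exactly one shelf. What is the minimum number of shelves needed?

6

Total = 70 + 70 + 45 + 45 + 40 + 40 + 35 + 25 + 20 + 15 = 405 cm.
Lower bound: ⌈405/80⌉ = 6 shelves.
A packing using 6 shelves:
  shelf 1: 70 = 70
  shelf 2: 70 = 70
  shelf 3: 45 + 35 = 80
  shelf 4: 45 + 25 = 70
  shelf 5: 40 + 40 = 80
  shelf 6: 20 + 15 = 35
This matches the lower bound, so 6 is optimal.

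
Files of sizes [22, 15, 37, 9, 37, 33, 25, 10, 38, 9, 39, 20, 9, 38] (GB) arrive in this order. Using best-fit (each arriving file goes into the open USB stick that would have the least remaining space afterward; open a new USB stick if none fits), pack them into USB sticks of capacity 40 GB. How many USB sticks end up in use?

10

  22 → USB stick 1 (new)  [load 22/40]
  15 → USB stick 1  [load 37/40]
  37 → USB stick 2 (new)  [load 37/40]
  9 → USB stick 3 (new)  [load 9/40]
  37 → USB stick 4 (new)  [load 37/40]
  33 → USB stick 5 (new)  [load 33/40]
  25 → USB stick 3  [load 34/40]
  10 → USB stick 6 (new)  [load 10/40]
  38 → USB stick 7 (new)  [load 38/40]
  9 → USB stick 6  [load 19/40]
  39 → USB stick 8 (new)  [load 39/40]
  20 → USB stick 6  [load 39/40]
  9 → USB stick 9 (new)  [load 9/40]
  38 → USB stick 10 (new)  [load 38/40]
10 USB sticks opened.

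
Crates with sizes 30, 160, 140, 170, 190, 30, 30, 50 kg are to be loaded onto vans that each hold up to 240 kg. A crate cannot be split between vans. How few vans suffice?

4

Total = 190 + 170 + 160 + 140 + 50 + 30 + 30 + 30 = 800 kg.
Lower bound: ⌈800/240⌉ = 4 vans.
A packing using 4 vans:
  van 1: 190 + 50 = 240
  van 2: 170 + 30 + 30 = 230
  van 3: 160 + 30 = 190
  van 4: 140 = 140
This matches the lower bound, so 4 is optimal.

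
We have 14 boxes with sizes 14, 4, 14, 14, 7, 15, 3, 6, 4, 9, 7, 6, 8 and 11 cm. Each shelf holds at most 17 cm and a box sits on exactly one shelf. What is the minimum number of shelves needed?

8

Total = 15 + 14 + 14 + 14 + 11 + 9 + 8 + 7 + 7 + 6 + 6 + 4 + 4 + 3 = 122 cm.
Lower bound: ⌈122/17⌉ = 8 shelves.
A packing using 8 shelves:
  shelf 1: 15 = 15
  shelf 2: 14 + 3 = 17
  shelf 3: 14 = 14
  shelf 4: 14 = 14
  shelf 5: 11 + 6 = 17
  shelf 6: 9 + 8 = 17
  shelf 7: 7 + 7 = 14
  shelf 8: 6 + 4 + 4 = 14
This matches the lower bound, so 8 is optimal.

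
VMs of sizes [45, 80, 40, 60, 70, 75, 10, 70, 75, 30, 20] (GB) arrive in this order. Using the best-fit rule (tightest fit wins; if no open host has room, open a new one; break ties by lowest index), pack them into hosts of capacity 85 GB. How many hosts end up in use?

8

  45 → host 1 (new)  [load 45/85]
  80 → host 2 (new)  [load 80/85]
  40 → host 1  [load 85/85]
  60 → host 3 (new)  [load 60/85]
  70 → host 4 (new)  [load 70/85]
  75 → host 5 (new)  [load 75/85]
  10 → host 5  [load 85/85]
  70 → host 6 (new)  [load 70/85]
  75 → host 7 (new)  [load 75/85]
  30 → host 8 (new)  [load 30/85]
  20 → host 3  [load 80/85]
8 hosts opened.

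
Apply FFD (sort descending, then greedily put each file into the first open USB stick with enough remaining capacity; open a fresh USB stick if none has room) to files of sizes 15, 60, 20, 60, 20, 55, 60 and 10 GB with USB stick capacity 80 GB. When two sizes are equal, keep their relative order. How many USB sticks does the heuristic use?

4

Sorted descending: 60, 60, 60, 55, 20, 20, 15, 10.
  60 → USB stick 1 (new)  [load 60/80]
  60 → USB stick 2 (new)  [load 60/80]
  60 → USB stick 3 (new)  [load 60/80]
  55 → USB stick 4 (new)  [load 55/80]
  20 → USB stick 1  [load 80/80]
  20 → USB stick 2  [load 80/80]
  15 → USB stick 3  [load 75/80]
  10 → USB stick 4  [load 65/80]
4 USB sticks opened.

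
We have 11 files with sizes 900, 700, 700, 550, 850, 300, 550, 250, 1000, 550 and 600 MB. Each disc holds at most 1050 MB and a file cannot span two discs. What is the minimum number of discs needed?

9

Total = 1000 + 900 + 850 + 700 + 700 + 600 + 550 + 550 + 550 + 300 + 250 = 6950 MB.
Lower bound: ⌈6950/1050⌉ = 7 discs.
Also, 9 files each exceed 525 MB, and no two of those can share a disc, so at least 9 discs are needed.
A packing using 9 discs:
  disc 1: 1000 = 1000
  disc 2: 900 = 900
  disc 3: 850 = 850
  disc 4: 700 + 300 = 1000
  disc 5: 700 + 250 = 950
  disc 6: 600 = 600
  disc 7: 550 = 550
  disc 8: 550 = 550
  disc 9: 550 = 550
This matches the lower bound, so 9 is optimal.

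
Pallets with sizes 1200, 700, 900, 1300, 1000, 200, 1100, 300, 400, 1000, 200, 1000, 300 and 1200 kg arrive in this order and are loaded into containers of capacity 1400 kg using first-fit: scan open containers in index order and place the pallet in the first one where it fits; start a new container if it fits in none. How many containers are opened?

  1200 → container 1 (new)  [load 1200/1400]
  700 → container 2 (new)  [load 700/1400]
  900 → container 3 (new)  [load 900/1400]
  1300 → container 4 (new)  [load 1300/1400]
  1000 → container 5 (new)  [load 1000/1400]
  200 → container 1  [load 1400/1400]
  1100 → container 6 (new)  [load 1100/1400]
  300 → container 2  [load 1000/1400]
  400 → container 2  [load 1400/1400]
  1000 → container 7 (new)  [load 1000/1400]
  200 → container 3  [load 1100/1400]
  1000 → container 8 (new)  [load 1000/1400]
  300 → container 3  [load 1400/1400]
  1200 → container 9 (new)  [load 1200/1400]
9 containers opened.

9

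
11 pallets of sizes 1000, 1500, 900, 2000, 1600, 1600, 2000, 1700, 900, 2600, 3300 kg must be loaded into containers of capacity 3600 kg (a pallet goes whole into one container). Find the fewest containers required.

6

Total = 3300 + 2600 + 2000 + 2000 + 1700 + 1600 + 1600 + 1500 + 1000 + 900 + 900 = 19100 kg.
Lower bound: ⌈19100/3600⌉ = 6 containers.
A packing using 6 containers:
  container 1: 3300 = 3300
  container 2: 2600 + 1000 = 3600
  container 3: 2000 + 1600 = 3600
  container 4: 2000 + 1600 = 3600
  container 5: 1700 + 1500 = 3200
  container 6: 900 + 900 = 1800
This matches the lower bound, so 6 is optimal.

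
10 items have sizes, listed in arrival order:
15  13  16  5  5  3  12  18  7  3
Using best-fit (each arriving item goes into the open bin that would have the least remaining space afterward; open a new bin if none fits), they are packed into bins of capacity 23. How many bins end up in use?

  15 → bin 1 (new)  [load 15/23]
  13 → bin 2 (new)  [load 13/23]
  16 → bin 3 (new)  [load 16/23]
  5 → bin 3  [load 21/23]
  5 → bin 1  [load 20/23]
  3 → bin 1  [load 23/23]
  12 → bin 4 (new)  [load 12/23]
  18 → bin 5 (new)  [load 18/23]
  7 → bin 2  [load 20/23]
  3 → bin 2  [load 23/23]
5 bins opened.

5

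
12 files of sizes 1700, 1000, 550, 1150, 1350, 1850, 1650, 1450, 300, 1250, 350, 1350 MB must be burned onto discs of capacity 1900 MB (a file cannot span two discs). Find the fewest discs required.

Total = 1850 + 1700 + 1650 + 1450 + 1350 + 1350 + 1250 + 1150 + 1000 + 550 + 350 + 300 = 13950 MB.
Lower bound: ⌈13950/1900⌉ = 8 discs.
Also, 9 files each exceed 950 MB, and no two of those can share a disc, so at least 9 discs are needed.
A packing using 9 discs:
  disc 1: 1850 = 1850
  disc 2: 1700 = 1700
  disc 3: 1650 = 1650
  disc 4: 1450 + 350 = 1800
  disc 5: 1350 + 550 = 1900
  disc 6: 1350 + 300 = 1650
  disc 7: 1250 = 1250
  disc 8: 1150 = 1150
  disc 9: 1000 = 1000
This matches the lower bound, so 9 is optimal.

9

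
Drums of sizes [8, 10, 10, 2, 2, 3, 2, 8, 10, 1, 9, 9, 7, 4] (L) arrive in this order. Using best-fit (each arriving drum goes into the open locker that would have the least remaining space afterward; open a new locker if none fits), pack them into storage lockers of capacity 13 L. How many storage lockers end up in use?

  8 → locker 1 (new)  [load 8/13]
  10 → locker 2 (new)  [load 10/13]
  10 → locker 3 (new)  [load 10/13]
  2 → locker 2  [load 12/13]
  2 → locker 3  [load 12/13]
  3 → locker 1  [load 11/13]
  2 → locker 1  [load 13/13]
  8 → locker 4 (new)  [load 8/13]
  10 → locker 5 (new)  [load 10/13]
  1 → locker 2  [load 13/13]
  9 → locker 6 (new)  [load 9/13]
  9 → locker 7 (new)  [load 9/13]
  7 → locker 8 (new)  [load 7/13]
  4 → locker 6  [load 13/13]
8 storage lockers opened.

8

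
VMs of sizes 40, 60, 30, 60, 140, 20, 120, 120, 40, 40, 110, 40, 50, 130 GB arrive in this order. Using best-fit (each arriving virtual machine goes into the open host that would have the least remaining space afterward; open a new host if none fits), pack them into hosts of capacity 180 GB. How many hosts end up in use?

  40 → host 1 (new)  [load 40/180]
  60 → host 1  [load 100/180]
  30 → host 1  [load 130/180]
  60 → host 2 (new)  [load 60/180]
  140 → host 3 (new)  [load 140/180]
  20 → host 3  [load 160/180]
  120 → host 2  [load 180/180]
  120 → host 4 (new)  [load 120/180]
  40 → host 1  [load 170/180]
  40 → host 4  [load 160/180]
  110 → host 5 (new)  [load 110/180]
  40 → host 5  [load 150/180]
  50 → host 6 (new)  [load 50/180]
  130 → host 6  [load 180/180]
6 hosts opened.

6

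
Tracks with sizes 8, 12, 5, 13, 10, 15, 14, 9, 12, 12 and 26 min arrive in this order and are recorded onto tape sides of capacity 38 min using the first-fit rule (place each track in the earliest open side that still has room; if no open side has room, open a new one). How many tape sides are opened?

  8 → side 1 (new)  [load 8/38]
  12 → side 1  [load 20/38]
  5 → side 1  [load 25/38]
  13 → side 1  [load 38/38]
  10 → side 2 (new)  [load 10/38]
  15 → side 2  [load 25/38]
  14 → side 3 (new)  [load 14/38]
  9 → side 2  [load 34/38]
  12 → side 3  [load 26/38]
  12 → side 3  [load 38/38]
  26 → side 4 (new)  [load 26/38]
4 tape sides opened.

4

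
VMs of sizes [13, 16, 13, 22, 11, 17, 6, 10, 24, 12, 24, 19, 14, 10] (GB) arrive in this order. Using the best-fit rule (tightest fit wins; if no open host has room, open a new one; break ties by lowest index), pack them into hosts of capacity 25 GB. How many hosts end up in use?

  13 → host 1 (new)  [load 13/25]
  16 → host 2 (new)  [load 16/25]
  13 → host 3 (new)  [load 13/25]
  22 → host 4 (new)  [load 22/25]
  11 → host 1  [load 24/25]
  17 → host 5 (new)  [load 17/25]
  6 → host 5  [load 23/25]
  10 → host 3  [load 23/25]
  24 → host 6 (new)  [load 24/25]
  12 → host 7 (new)  [load 12/25]
  24 → host 8 (new)  [load 24/25]
  19 → host 9 (new)  [load 19/25]
  14 → host 10 (new)  [load 14/25]
  10 → host 10  [load 24/25]
10 hosts opened.

10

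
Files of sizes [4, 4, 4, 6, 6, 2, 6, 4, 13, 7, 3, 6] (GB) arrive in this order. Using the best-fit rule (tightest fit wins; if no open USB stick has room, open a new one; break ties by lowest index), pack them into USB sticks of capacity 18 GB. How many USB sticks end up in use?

  4 → USB stick 1 (new)  [load 4/18]
  4 → USB stick 1  [load 8/18]
  4 → USB stick 1  [load 12/18]
  6 → USB stick 1  [load 18/18]
  6 → USB stick 2 (new)  [load 6/18]
  2 → USB stick 2  [load 8/18]
  6 → USB stick 2  [load 14/18]
  4 → USB stick 2  [load 18/18]
  13 → USB stick 3 (new)  [load 13/18]
  7 → USB stick 4 (new)  [load 7/18]
  3 → USB stick 3  [load 16/18]
  6 → USB stick 4  [load 13/18]
4 USB sticks opened.

4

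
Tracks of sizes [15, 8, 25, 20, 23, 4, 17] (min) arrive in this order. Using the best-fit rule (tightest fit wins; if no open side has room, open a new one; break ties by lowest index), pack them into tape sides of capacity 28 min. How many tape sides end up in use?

5

  15 → side 1 (new)  [load 15/28]
  8 → side 1  [load 23/28]
  25 → side 2 (new)  [load 25/28]
  20 → side 3 (new)  [load 20/28]
  23 → side 4 (new)  [load 23/28]
  4 → side 1  [load 27/28]
  17 → side 5 (new)  [load 17/28]
5 tape sides opened.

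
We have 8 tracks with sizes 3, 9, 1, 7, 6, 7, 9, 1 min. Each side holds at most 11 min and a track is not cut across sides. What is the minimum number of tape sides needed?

Total = 9 + 9 + 7 + 7 + 6 + 3 + 1 + 1 = 43 min.
Lower bound: ⌈43/11⌉ = 4 tape sides.
Also, 5 tracks each exceed 11/2 min, and no two of those can share a side, so at least 5 tape sides are needed.
A packing using 5 tape sides:
  side 1: 9 + 1 + 1 = 11
  side 2: 9 = 9
  side 3: 7 + 3 = 10
  side 4: 7 = 7
  side 5: 6 = 6
This matches the lower bound, so 5 is optimal.

5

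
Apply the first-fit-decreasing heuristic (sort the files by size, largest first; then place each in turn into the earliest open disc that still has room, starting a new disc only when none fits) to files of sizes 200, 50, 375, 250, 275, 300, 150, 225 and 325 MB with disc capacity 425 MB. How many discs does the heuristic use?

6

Sorted descending: 375, 325, 300, 275, 250, 225, 200, 150, 50.
  375 → disc 1 (new)  [load 375/425]
  325 → disc 2 (new)  [load 325/425]
  300 → disc 3 (new)  [load 300/425]
  275 → disc 4 (new)  [load 275/425]
  250 → disc 5 (new)  [load 250/425]
  225 → disc 6 (new)  [load 225/425]
  200 → disc 6  [load 425/425]
  150 → disc 4  [load 425/425]
  50 → disc 1  [load 425/425]
6 discs opened.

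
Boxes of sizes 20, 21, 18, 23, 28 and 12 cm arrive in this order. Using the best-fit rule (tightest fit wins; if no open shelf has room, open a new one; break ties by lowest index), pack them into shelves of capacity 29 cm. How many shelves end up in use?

6

  20 → shelf 1 (new)  [load 20/29]
  21 → shelf 2 (new)  [load 21/29]
  18 → shelf 3 (new)  [load 18/29]
  23 → shelf 4 (new)  [load 23/29]
  28 → shelf 5 (new)  [load 28/29]
  12 → shelf 6 (new)  [load 12/29]
6 shelves opened.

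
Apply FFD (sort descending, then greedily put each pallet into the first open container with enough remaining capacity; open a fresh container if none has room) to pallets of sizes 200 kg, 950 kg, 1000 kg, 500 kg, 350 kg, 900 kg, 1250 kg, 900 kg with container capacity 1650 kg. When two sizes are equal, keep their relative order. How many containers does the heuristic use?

5

Sorted descending: 1250, 1000, 950, 900, 900, 500, 350, 200.
  1250 → container 1 (new)  [load 1250/1650]
  1000 → container 2 (new)  [load 1000/1650]
  950 → container 3 (new)  [load 950/1650]
  900 → container 4 (new)  [load 900/1650]
  900 → container 5 (new)  [load 900/1650]
  500 → container 2  [load 1500/1650]
  350 → container 1  [load 1600/1650]
  200 → container 3  [load 1150/1650]
5 containers opened.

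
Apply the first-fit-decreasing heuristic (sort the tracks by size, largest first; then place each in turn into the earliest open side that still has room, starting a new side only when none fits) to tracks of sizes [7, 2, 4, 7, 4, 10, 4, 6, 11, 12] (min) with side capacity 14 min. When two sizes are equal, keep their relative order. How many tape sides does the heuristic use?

5

Sorted descending: 12, 11, 10, 7, 7, 6, 4, 4, 4, 2.
  12 → side 1 (new)  [load 12/14]
  11 → side 2 (new)  [load 11/14]
  10 → side 3 (new)  [load 10/14]
  7 → side 4 (new)  [load 7/14]
  7 → side 4  [load 14/14]
  6 → side 5 (new)  [load 6/14]
  4 → side 3  [load 14/14]
  4 → side 5  [load 10/14]
  4 → side 5  [load 14/14]
  2 → side 1  [load 14/14]
5 tape sides opened.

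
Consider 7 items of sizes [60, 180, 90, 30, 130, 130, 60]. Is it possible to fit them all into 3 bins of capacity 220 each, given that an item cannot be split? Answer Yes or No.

No

Total = 680; ⌈680/220⌉ = 4.
At least 4 bins are required, but only 3 are allowed.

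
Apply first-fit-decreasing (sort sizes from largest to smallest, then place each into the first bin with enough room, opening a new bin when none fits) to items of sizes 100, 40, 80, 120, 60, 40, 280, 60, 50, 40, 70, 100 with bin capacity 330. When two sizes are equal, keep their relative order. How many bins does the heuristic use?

Sorted descending: 280, 120, 100, 100, 80, 70, 60, 60, 50, 40, 40, 40.
  280 → bin 1 (new)  [load 280/330]
  120 → bin 2 (new)  [load 120/330]
  100 → bin 2  [load 220/330]
  100 → bin 2  [load 320/330]
  80 → bin 3 (new)  [load 80/330]
  70 → bin 3  [load 150/330]
  60 → bin 3  [load 210/330]
  60 → bin 3  [load 270/330]
  50 → bin 1  [load 330/330]
  40 → bin 3  [load 310/330]
  40 → bin 4 (new)  [load 40/330]
  40 → bin 4  [load 80/330]
4 bins opened.

4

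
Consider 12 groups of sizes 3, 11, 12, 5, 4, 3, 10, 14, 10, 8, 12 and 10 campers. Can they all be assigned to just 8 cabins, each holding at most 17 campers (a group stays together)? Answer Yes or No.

Yes

A valid assignment using 8 cabins:
  cabin 1: 14 + 3 = 17
  cabin 2: 12 + 5 = 17
  cabin 3: 12 + 4 = 16
  cabin 4: 11 + 3 = 14
  cabin 5: 10 = 10
  cabin 6: 10 = 10
  cabin 7: 10 = 10
  cabin 8: 8 = 8
Every load is within 17 campers, so 8 cabins suffice.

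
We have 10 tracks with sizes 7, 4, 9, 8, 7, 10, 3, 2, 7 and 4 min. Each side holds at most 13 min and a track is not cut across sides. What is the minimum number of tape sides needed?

Total = 10 + 9 + 8 + 7 + 7 + 7 + 4 + 4 + 3 + 2 = 61 min.
Lower bound: ⌈61/13⌉ = 5 tape sides.
Also, 6 tracks each exceed 13/2 min, and no two of those can share a side, so at least 6 tape sides are needed.
A packing using 6 tape sides:
  side 1: 10 + 3 = 13
  side 2: 9 + 4 = 13
  side 3: 8 + 4 = 12
  side 4: 7 + 2 = 9
  side 5: 7 = 7
  side 6: 7 = 7
This matches the lower bound, so 6 is optimal.

6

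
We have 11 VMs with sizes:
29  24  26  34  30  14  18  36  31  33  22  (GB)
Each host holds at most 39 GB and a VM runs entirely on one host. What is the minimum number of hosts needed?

Total = 36 + 34 + 33 + 31 + 30 + 29 + 26 + 24 + 22 + 18 + 14 = 297 GB.
Lower bound: ⌈297/39⌉ = 8 hosts.
Also, 9 VMs each exceed 39/2 GB, and no two of those can share a host, so at least 9 hosts are needed.
A packing using 10 hosts:
  host 1: 36 = 36
  host 2: 34 = 34
  host 3: 33 = 33
  host 4: 31 = 31
  host 5: 30 = 30
  host 6: 29 = 29
  host 7: 26 = 26
  host 8: 24 + 14 = 38
  host 9: 22 = 22
  host 10: 18 = 18
No arrangement into 9 hosts stays within capacity, so 10 is optimal.

10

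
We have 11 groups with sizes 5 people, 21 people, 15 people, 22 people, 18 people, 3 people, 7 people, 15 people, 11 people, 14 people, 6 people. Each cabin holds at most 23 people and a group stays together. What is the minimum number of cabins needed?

7

Total = 22 + 21 + 18 + 15 + 15 + 14 + 11 + 7 + 6 + 5 + 3 = 137 people.
Lower bound: ⌈137/23⌉ = 6 cabins.
A packing using 7 cabins:
  cabin 1: 22 = 22
  cabin 2: 21 = 21
  cabin 3: 18 + 5 = 23
  cabin 4: 15 + 7 = 22
  cabin 5: 15 + 6 = 21
  cabin 6: 14 + 3 = 17
  cabin 7: 11 = 11
No arrangement into 6 cabins stays within capacity, so 7 is optimal.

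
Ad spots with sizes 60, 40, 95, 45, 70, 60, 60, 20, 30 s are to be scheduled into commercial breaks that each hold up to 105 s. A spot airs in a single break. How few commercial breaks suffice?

5

Total = 95 + 70 + 60 + 60 + 60 + 45 + 40 + 30 + 20 = 480 s.
Lower bound: ⌈480/105⌉ = 5 commercial breaks.
A packing using 5 commercial breaks:
  break 1: 95 = 95
  break 2: 70 + 30 = 100
  break 3: 60 + 45 = 105
  break 4: 60 + 40 = 100
  break 5: 60 + 20 = 80
This matches the lower bound, so 5 is optimal.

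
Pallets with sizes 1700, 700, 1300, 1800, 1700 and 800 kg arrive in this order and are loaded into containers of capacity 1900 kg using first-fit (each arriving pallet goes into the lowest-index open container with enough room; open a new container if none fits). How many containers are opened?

5

  1700 → container 1 (new)  [load 1700/1900]
  700 → container 2 (new)  [load 700/1900]
  1300 → container 3 (new)  [load 1300/1900]
  1800 → container 4 (new)  [load 1800/1900]
  1700 → container 5 (new)  [load 1700/1900]
  800 → container 2  [load 1500/1900]
5 containers opened.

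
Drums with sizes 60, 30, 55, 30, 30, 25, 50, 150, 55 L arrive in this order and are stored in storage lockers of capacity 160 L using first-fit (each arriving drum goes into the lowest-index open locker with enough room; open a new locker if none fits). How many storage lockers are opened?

  60 → locker 1 (new)  [load 60/160]
  30 → locker 1  [load 90/160]
  55 → locker 1  [load 145/160]
  30 → locker 2 (new)  [load 30/160]
  30 → locker 2  [load 60/160]
  25 → locker 2  [load 85/160]
  50 → locker 2  [load 135/160]
  150 → locker 3 (new)  [load 150/160]
  55 → locker 4 (new)  [load 55/160]
4 storage lockers opened.

4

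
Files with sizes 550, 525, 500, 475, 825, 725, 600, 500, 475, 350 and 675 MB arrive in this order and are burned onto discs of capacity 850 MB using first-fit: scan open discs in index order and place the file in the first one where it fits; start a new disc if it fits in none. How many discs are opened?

  550 → disc 1 (new)  [load 550/850]
  525 → disc 2 (new)  [load 525/850]
  500 → disc 3 (new)  [load 500/850]
  475 → disc 4 (new)  [load 475/850]
  825 → disc 5 (new)  [load 825/850]
  725 → disc 6 (new)  [load 725/850]
  600 → disc 7 (new)  [load 600/850]
  500 → disc 8 (new)  [load 500/850]
  475 → disc 9 (new)  [load 475/850]
  350 → disc 3  [load 850/850]
  675 → disc 10 (new)  [load 675/850]
10 discs opened.

10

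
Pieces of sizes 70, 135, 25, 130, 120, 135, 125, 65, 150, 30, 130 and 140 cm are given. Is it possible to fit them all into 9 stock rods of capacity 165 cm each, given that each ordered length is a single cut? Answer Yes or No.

Yes

A valid assignment using 9 stock rods:
  stock rod 1: 150 = 150
  stock rod 2: 140 + 25 = 165
  stock rod 3: 135 + 30 = 165
  stock rod 4: 135 = 135
  stock rod 5: 130 = 130
  stock rod 6: 130 = 130
  stock rod 7: 125 = 125
  stock rod 8: 120 = 120
  stock rod 9: 70 + 65 = 135
Every load is within 165 cm, so 9 stock rods suffice.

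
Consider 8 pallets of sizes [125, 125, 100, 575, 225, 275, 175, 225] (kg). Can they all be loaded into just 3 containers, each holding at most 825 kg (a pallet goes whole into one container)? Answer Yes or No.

A valid assignment using 3 containers:
  container 1: 575 + 225 = 800
  container 2: 275 + 225 + 175 + 125 = 800
  container 3: 125 + 100 = 225
Every load is within 825 kg, so 3 containers suffice.

Yes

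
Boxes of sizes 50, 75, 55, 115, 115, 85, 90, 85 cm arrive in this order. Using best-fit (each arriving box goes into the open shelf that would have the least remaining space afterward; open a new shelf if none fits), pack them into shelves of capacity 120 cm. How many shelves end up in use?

  50 → shelf 1 (new)  [load 50/120]
  75 → shelf 2 (new)  [load 75/120]
  55 → shelf 1  [load 105/120]
  115 → shelf 3 (new)  [load 115/120]
  115 → shelf 4 (new)  [load 115/120]
  85 → shelf 5 (new)  [load 85/120]
  90 → shelf 6 (new)  [load 90/120]
  85 → shelf 7 (new)  [load 85/120]
7 shelves opened.

7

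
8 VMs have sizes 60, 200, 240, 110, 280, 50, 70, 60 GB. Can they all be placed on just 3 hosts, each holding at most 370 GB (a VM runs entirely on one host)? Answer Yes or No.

A valid assignment using 3 hosts:
  host 1: 280 + 70 = 350
  host 2: 240 + 110 = 350
  host 3: 200 + 60 + 60 + 50 = 370
Every load is within 370 GB, so 3 hosts suffice.

Yes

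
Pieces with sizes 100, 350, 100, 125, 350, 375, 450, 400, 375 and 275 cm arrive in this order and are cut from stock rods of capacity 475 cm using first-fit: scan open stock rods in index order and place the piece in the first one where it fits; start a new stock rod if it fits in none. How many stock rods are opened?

8

  100 → stock rod 1 (new)  [load 100/475]
  350 → stock rod 1  [load 450/475]
  100 → stock rod 2 (new)  [load 100/475]
  125 → stock rod 2  [load 225/475]
  350 → stock rod 3 (new)  [load 350/475]
  375 → stock rod 4 (new)  [load 375/475]
  450 → stock rod 5 (new)  [load 450/475]
  400 → stock rod 6 (new)  [load 400/475]
  375 → stock rod 7 (new)  [load 375/475]
  275 → stock rod 8 (new)  [load 275/475]
8 stock rods opened.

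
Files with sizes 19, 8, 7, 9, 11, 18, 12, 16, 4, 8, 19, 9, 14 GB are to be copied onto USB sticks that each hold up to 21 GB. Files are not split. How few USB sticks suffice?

8

Total = 19 + 19 + 18 + 16 + 14 + 12 + 11 + 9 + 9 + 8 + 8 + 7 + 4 = 154 GB.
Lower bound: ⌈154/21⌉ = 8 USB sticks.
A packing using 8 USB sticks:
  USB stick 1: 19 = 19
  USB stick 2: 19 = 19
  USB stick 3: 18 = 18
  USB stick 4: 16 + 4 = 20
  USB stick 5: 14 + 7 = 21
  USB stick 6: 12 + 9 = 21
  USB stick 7: 11 + 9 = 20
  USB stick 8: 8 + 8 = 16
This matches the lower bound, so 8 is optimal.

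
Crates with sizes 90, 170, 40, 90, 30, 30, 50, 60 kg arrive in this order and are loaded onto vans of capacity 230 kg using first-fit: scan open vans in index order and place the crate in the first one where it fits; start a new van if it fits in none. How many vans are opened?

  90 → van 1 (new)  [load 90/230]
  170 → van 2 (new)  [load 170/230]
  40 → van 1  [load 130/230]
  90 → van 1  [load 220/230]
  30 → van 2  [load 200/230]
  30 → van 2  [load 230/230]
  50 → van 3 (new)  [load 50/230]
  60 → van 3  [load 110/230]
3 vans opened.

3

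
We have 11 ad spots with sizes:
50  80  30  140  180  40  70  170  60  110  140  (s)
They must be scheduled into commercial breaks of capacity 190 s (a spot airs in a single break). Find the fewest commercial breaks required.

6

Total = 180 + 170 + 140 + 140 + 110 + 80 + 70 + 60 + 50 + 40 + 30 = 1070 s.
Lower bound: ⌈1070/190⌉ = 6 commercial breaks.
A packing using 6 commercial breaks:
  break 1: 180 = 180
  break 2: 170 = 170
  break 3: 140 + 50 = 190
  break 4: 140 + 40 = 180
  break 5: 110 + 80 = 190
  break 6: 70 + 60 + 30 = 160
This matches the lower bound, so 6 is optimal.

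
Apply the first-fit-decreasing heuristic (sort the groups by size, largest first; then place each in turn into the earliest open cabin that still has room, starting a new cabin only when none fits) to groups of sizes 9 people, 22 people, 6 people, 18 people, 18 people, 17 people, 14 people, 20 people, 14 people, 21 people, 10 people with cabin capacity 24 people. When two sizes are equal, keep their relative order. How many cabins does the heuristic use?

8

Sorted descending: 22, 21, 20, 18, 18, 17, 14, 14, 10, 9, 6.
  22 → cabin 1 (new)  [load 22/24]
  21 → cabin 2 (new)  [load 21/24]
  20 → cabin 3 (new)  [load 20/24]
  18 → cabin 4 (new)  [load 18/24]
  18 → cabin 5 (new)  [load 18/24]
  17 → cabin 6 (new)  [load 17/24]
  14 → cabin 7 (new)  [load 14/24]
  14 → cabin 8 (new)  [load 14/24]
  10 → cabin 7  [load 24/24]
  9 → cabin 8  [load 23/24]
  6 → cabin 4  [load 24/24]
8 cabins opened.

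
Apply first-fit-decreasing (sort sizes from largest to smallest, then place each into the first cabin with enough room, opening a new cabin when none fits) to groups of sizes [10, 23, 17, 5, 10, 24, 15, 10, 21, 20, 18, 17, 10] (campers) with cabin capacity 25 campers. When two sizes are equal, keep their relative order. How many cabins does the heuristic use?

10

Sorted descending: 24, 23, 21, 20, 18, 17, 17, 15, 10, 10, 10, 10, 5.
  24 → cabin 1 (new)  [load 24/25]
  23 → cabin 2 (new)  [load 23/25]
  21 → cabin 3 (new)  [load 21/25]
  20 → cabin 4 (new)  [load 20/25]
  18 → cabin 5 (new)  [load 18/25]
  17 → cabin 6 (new)  [load 17/25]
  17 → cabin 7 (new)  [load 17/25]
  15 → cabin 8 (new)  [load 15/25]
  10 → cabin 8  [load 25/25]
  10 → cabin 9 (new)  [load 10/25]
  10 → cabin 9  [load 20/25]
  10 → cabin 10 (new)  [load 10/25]
  5 → cabin 4  [load 25/25]
10 cabins opened.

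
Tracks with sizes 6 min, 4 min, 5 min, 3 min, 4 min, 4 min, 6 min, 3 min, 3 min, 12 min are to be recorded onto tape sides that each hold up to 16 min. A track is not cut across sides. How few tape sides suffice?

Total = 12 + 6 + 6 + 5 + 4 + 4 + 4 + 3 + 3 + 3 = 50 min.
Lower bound: ⌈50/16⌉ = 4 tape sides.
A packing using 4 tape sides:
  side 1: 12 + 4 = 16
  side 2: 6 + 6 + 4 = 16
  side 3: 5 + 4 + 3 + 3 = 15
  side 4: 3 = 3
This matches the lower bound, so 4 is optimal.

4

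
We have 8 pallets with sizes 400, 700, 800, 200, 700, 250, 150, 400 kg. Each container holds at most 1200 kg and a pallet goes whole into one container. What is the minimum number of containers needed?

4

Total = 800 + 700 + 700 + 400 + 400 + 250 + 200 + 150 = 3600 kg.
Lower bound: ⌈3600/1200⌉ = 3 containers.
A packing using 4 containers:
  container 1: 800 + 400 = 1200
  container 2: 700 + 400 = 1100
  container 3: 700 + 250 + 200 = 1150
  container 4: 150 = 150
No arrangement into 3 containers stays within capacity, so 4 is optimal.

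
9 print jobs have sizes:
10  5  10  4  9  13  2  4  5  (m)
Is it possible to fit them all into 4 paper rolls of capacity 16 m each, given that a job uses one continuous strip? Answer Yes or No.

No

Total = 62 m; ⌈62/16⌉ = 4.
The bound of 4 does not rule out 4, but exhaustive search shows no assignment into 4 paper rolls of capacity 16 m exists — the minimum is 5.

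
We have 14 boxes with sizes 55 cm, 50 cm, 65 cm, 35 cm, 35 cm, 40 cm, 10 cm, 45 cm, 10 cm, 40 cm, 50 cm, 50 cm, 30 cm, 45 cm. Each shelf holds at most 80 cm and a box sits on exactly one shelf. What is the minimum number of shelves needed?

8

Total = 65 + 55 + 50 + 50 + 50 + 45 + 45 + 40 + 40 + 35 + 35 + 30 + 10 + 10 = 560 cm.
Lower bound: ⌈560/80⌉ = 7 shelves.
A packing using 8 shelves:
  shelf 1: 65 + 10 = 75
  shelf 2: 55 + 10 = 65
  shelf 3: 50 + 30 = 80
  shelf 4: 50 = 50
  shelf 5: 50 = 50
  shelf 6: 45 + 35 = 80
  shelf 7: 45 + 35 = 80
  shelf 8: 40 + 40 = 80
No arrangement into 7 shelves stays within capacity, so 8 is optimal.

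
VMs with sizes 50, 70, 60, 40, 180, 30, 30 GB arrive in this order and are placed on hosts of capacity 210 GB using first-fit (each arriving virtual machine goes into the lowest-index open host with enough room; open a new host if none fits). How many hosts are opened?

3

  50 → host 1 (new)  [load 50/210]
  70 → host 1  [load 120/210]
  60 → host 1  [load 180/210]
  40 → host 2 (new)  [load 40/210]
  180 → host 3 (new)  [load 180/210]
  30 → host 1  [load 210/210]
  30 → host 2  [load 70/210]
3 hosts opened.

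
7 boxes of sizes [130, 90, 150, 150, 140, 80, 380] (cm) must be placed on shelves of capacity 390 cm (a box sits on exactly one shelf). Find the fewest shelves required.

3

Total = 380 + 150 + 150 + 140 + 130 + 90 + 80 = 1120 cm.
Lower bound: ⌈1120/390⌉ = 3 shelves.
A packing using 3 shelves:
  shelf 1: 380 = 380
  shelf 2: 150 + 150 + 90 = 390
  shelf 3: 140 + 130 + 80 = 350
This matches the lower bound, so 3 is optimal.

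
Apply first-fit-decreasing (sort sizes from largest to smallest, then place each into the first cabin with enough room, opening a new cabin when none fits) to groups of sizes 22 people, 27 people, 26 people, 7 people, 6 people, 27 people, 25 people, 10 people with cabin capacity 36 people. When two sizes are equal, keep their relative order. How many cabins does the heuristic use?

Sorted descending: 27, 27, 26, 25, 22, 10, 7, 6.
  27 → cabin 1 (new)  [load 27/36]
  27 → cabin 2 (new)  [load 27/36]
  26 → cabin 3 (new)  [load 26/36]
  25 → cabin 4 (new)  [load 25/36]
  22 → cabin 5 (new)  [load 22/36]
  10 → cabin 3  [load 36/36]
  7 → cabin 1  [load 34/36]
  6 → cabin 2  [load 33/36]
5 cabins opened.

5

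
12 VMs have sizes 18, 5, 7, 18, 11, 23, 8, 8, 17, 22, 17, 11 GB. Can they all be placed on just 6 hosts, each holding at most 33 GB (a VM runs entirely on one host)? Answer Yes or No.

Yes

A valid assignment using 6 hosts:
  host 1: 23 + 8 = 31
  host 2: 22 + 11 = 33
  host 3: 18 + 11 = 29
  host 4: 18 + 8 + 7 = 33
  host 5: 17 + 5 = 22
  host 6: 17 = 17
Every load is within 33 GB, so 6 hosts suffice.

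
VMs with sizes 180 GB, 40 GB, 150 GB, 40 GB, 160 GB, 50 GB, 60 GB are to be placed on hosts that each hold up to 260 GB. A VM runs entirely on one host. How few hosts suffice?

3

Total = 180 + 160 + 150 + 60 + 50 + 40 + 40 = 680 GB.
Lower bound: ⌈680/260⌉ = 3 hosts.
A packing using 3 hosts:
  host 1: 180 + 60 = 240
  host 2: 160 + 50 + 40 = 250
  host 3: 150 + 40 = 190
This matches the lower bound, so 3 is optimal.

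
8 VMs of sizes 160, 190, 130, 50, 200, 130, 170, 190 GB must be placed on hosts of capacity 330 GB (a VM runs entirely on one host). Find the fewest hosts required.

Total = 200 + 190 + 190 + 170 + 160 + 130 + 130 + 50 = 1220 GB.
Lower bound: ⌈1220/330⌉ = 4 hosts.
A packing using 4 hosts:
  host 1: 200 + 130 = 330
  host 2: 190 + 130 = 320
  host 3: 190 + 50 = 240
  host 4: 170 + 160 = 330
This matches the lower bound, so 4 is optimal.

4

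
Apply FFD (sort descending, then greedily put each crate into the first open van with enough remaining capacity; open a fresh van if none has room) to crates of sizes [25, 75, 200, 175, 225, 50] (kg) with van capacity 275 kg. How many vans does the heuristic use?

Sorted descending: 225, 200, 175, 75, 50, 25.
  225 → van 1 (new)  [load 225/275]
  200 → van 2 (new)  [load 200/275]
  175 → van 3 (new)  [load 175/275]
  75 → van 2  [load 275/275]
  50 → van 1  [load 275/275]
  25 → van 3  [load 200/275]
3 vans opened.

3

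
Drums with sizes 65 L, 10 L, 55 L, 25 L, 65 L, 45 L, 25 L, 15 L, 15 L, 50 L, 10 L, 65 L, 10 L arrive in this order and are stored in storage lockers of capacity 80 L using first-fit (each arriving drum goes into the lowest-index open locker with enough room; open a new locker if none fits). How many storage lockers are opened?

  65 → locker 1 (new)  [load 65/80]
  10 → locker 1  [load 75/80]
  55 → locker 2 (new)  [load 55/80]
  25 → locker 2  [load 80/80]
  65 → locker 3 (new)  [load 65/80]
  45 → locker 4 (new)  [load 45/80]
  25 → locker 4  [load 70/80]
  15 → locker 3  [load 80/80]
  15 → locker 5 (new)  [load 15/80]
  50 → locker 5  [load 65/80]
  10 → locker 4  [load 80/80]
  65 → locker 6 (new)  [load 65/80]
  10 → locker 5  [load 75/80]
6 storage lockers opened.

6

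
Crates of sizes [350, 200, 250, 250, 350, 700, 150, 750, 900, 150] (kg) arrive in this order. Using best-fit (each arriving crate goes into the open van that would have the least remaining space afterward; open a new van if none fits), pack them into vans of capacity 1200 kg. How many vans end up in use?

4

  350 → van 1 (new)  [load 350/1200]
  200 → van 1  [load 550/1200]
  250 → van 1  [load 800/1200]
  250 → van 1  [load 1050/1200]
  350 → van 2 (new)  [load 350/1200]
  700 → van 2  [load 1050/1200]
  150 → van 1  [load 1200/1200]
  750 → van 3 (new)  [load 750/1200]
  900 → van 4 (new)  [load 900/1200]
  150 → van 2  [load 1200/1200]
4 vans opened.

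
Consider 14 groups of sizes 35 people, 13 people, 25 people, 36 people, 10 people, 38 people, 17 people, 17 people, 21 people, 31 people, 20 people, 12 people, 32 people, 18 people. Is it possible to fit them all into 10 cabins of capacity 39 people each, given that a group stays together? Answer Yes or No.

Yes

A valid assignment using 9 cabins:
  cabin 1: 38 = 38
  cabin 2: 36 = 36
  cabin 3: 35 = 35
  cabin 4: 32 = 32
  cabin 5: 31 = 31
  cabin 6: 25 + 13 = 38
  cabin 7: 21 + 18 = 39
  cabin 8: 20 + 17 = 37
  cabin 9: 17 + 12 + 10 = 39
That uses only 9 ≤ 10, so 10 cabins are enough.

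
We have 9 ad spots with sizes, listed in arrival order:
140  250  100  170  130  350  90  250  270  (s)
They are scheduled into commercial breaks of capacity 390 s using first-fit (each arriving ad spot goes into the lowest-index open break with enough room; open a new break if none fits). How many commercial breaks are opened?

  140 → break 1 (new)  [load 140/390]
  250 → break 1  [load 390/390]
  100 → break 2 (new)  [load 100/390]
  170 → break 2  [load 270/390]
  130 → break 3 (new)  [load 130/390]
  350 → break 4 (new)  [load 350/390]
  90 → break 2  [load 360/390]
  250 → break 3  [load 380/390]
  270 → break 5 (new)  [load 270/390]
5 commercial breaks opened.

5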